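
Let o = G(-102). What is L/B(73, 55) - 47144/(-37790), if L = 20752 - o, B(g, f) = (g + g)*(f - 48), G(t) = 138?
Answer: 206796057/9655345 ≈ 21.418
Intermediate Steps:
o = 138
B(g, f) = 2*g*(-48 + f) (B(g, f) = (2*g)*(-48 + f) = 2*g*(-48 + f))
L = 20614 (L = 20752 - 1*138 = 20752 - 138 = 20614)
L/B(73, 55) - 47144/(-37790) = 20614/((2*73*(-48 + 55))) - 47144/(-37790) = 20614/((2*73*7)) - 47144*(-1/37790) = 20614/1022 + 23572/18895 = 20614*(1/1022) + 23572/18895 = 10307/511 + 23572/18895 = 206796057/9655345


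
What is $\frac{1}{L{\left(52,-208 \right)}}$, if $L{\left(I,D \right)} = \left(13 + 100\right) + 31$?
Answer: $\frac{1}{144} \approx 0.0069444$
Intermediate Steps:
$L{\left(I,D \right)} = 144$ ($L{\left(I,D \right)} = 113 + 31 = 144$)
$\frac{1}{L{\left(52,-208 \right)}} = \frac{1}{144}$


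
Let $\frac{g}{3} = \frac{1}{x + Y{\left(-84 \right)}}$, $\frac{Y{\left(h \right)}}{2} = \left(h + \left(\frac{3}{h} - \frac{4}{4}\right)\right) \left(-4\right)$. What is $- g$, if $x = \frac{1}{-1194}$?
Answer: $- \frac{25074}{5685821} \approx -0.0044099$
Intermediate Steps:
$Y{\left(h \right)} = 8 - \frac{24}{h} - 8 h$ ($Y{\left(h \right)} = 2 \left(h + \left(\frac{3}{h} - \frac{4}{4}\right)\right) \left(-4\right) = 2 \left(h + \left(\frac{3}{h} - 1\right)\right) \left(-4\right) = 2 \left(h - \left(1 - \frac{3}{h}\right)\right) \left(-4\right) = 2 \left(-1 + h + \frac{3}{h}\right) \left(-4\right) = 2 \left(4 - \frac{12}{h} - 4 h\right) = 8 - \frac{24}{h} - 8 h$)
$x = - \frac{1}{1194} \approx -0.00083752$
$g = \frac{25074}{5685821}$ ($g = \frac{3}{- \frac{1}{1194} - \left(-680 - \frac{2}{7}\right)} = \frac{3}{- \frac{1}{1194} + \left(8 - - \frac{2}{7} + 672\right)} = \frac{3}{- \frac{1}{1194} + \left(8 + \frac{2}{7} + 672\right)} = \frac{3}{- \frac{1}{1194} + \frac{4762}{7}} = \frac{3}{\frac{5685821}{8358}} = 3 \cdot \frac{8358}{5685821} = \frac{25074}{5685821} \approx 0.0044099$)
$- g = \left(-1\right) \frac{25074}{5685821} = - \frac{25074}{5685821}$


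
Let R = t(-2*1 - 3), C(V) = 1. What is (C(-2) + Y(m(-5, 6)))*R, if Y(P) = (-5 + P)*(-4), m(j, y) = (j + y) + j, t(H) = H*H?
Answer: 925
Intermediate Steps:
t(H) = H²
m(j, y) = y + 2*j
R = 25 (R = (-2*1 - 3)² = (-2 - 3)² = (-5)² = 25)
Y(P) = 20 - 4*P
(C(-2) + Y(m(-5, 6)))*R = (1 + (20 - 4*(6 + 2*(-5))))*25 = (1 + (20 - 4*(6 - 10)))*25 = (1 + (20 - 4*(-4)))*25 = (1 + (20 + 16))*25 = (1 + 36)*25 = 37*25 = 925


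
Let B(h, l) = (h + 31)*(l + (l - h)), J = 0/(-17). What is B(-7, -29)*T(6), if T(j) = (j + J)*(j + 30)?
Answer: -264384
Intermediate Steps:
J = 0 (J = 0*(-1/17) = 0)
B(h, l) = (31 + h)*(-h + 2*l)
T(j) = j*(30 + j) (T(j) = (j + 0)*(j + 30) = j*(30 + j))
B(-7, -29)*T(6) = (-1*(-7)² - 31*(-7) + 62*(-29) + 2*(-7)*(-29))*(6*(30 + 6)) = (-1*49 + 217 - 1798 + 406)*(6*36) = (-49 + 217 - 1798 + 406)*216 = -1224*216 = -264384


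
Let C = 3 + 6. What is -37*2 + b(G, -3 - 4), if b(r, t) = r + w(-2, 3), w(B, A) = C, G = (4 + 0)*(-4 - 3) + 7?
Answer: -86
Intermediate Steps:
C = 9
G = -21 (G = 4*(-7) + 7 = -28 + 7 = -21)
w(B, A) = 9
b(r, t) = 9 + r (b(r, t) = r + 9 = 9 + r)
-37*2 + b(G, -3 - 4) = -37*2 + (9 - 21) = -74 - 12 = -86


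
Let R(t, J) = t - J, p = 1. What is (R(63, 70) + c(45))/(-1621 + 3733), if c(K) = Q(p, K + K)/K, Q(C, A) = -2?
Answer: -317/95040 ≈ -0.0033354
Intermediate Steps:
c(K) = -2/K
(R(63, 70) + c(45))/(-1621 + 3733) = ((63 - 1*70) - 2/45)/(-1621 + 3733) = ((63 - 70) - 2*1/45)/2112 = (-7 - 2/45)*(1/2112) = -317/45*1/2112 = -317/95040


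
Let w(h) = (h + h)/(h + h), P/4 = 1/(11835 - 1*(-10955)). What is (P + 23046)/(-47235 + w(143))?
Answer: -131304586/269115715 ≈ -0.48791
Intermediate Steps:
P = 2/11395 (P = 4/(11835 - 1*(-10955)) = 4/(11835 + 10955) = 4/22790 = 4*(1/22790) = 2/11395 ≈ 0.00017552)
w(h) = 1 (w(h) = (2*h)/((2*h)) = (2*h)*(1/(2*h)) = 1)
(P + 23046)/(-47235 + w(143)) = (2/11395 + 23046)/(-47235 + 1) = (262609172/11395)/(-47234) = (262609172/11395)*(-1/47234) = -131304586/269115715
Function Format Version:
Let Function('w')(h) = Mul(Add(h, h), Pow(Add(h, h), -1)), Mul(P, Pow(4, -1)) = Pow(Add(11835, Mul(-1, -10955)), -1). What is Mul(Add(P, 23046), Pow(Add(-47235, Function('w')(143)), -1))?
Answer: Rational(-131304586, 269115715) ≈ -0.48791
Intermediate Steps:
P = Rational(2, 11395) (P = Mul(4, Pow(Add(11835, Mul(-1, -10955)), -1)) = Mul(4, Pow(Add(11835, 10955), -1)) = Mul(4, Pow(22790, -1)) = Mul(4, Rational(1, 22790)) = Rational(2, 11395) ≈ 0.00017552)
Function('w')(h) = 1 (Function('w')(h) = Mul(Mul(2, h), Pow(Mul(2, h), -1)) = Mul(Mul(2, h), Mul(Rational(1, 2), Pow(h, -1))) = 1)
Mul(Add(P, 23046), Pow(Add(-47235, Function('w')(143)), -1)) = Mul(Add(Rational(2, 11395), 23046), Pow(Add(-47235, 1), -1)) = Mul(Rational(262609172, 11395), Pow(-47234, -1)) = Mul(Rational(262609172, 11395), Rational(-1, 47234)) = Rational(-131304586, 269115715)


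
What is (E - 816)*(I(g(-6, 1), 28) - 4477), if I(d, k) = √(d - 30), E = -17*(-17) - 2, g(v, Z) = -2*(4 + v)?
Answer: 2368333 - 529*I*√26 ≈ 2.3683e+6 - 2697.4*I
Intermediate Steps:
g(v, Z) = -8 - 2*v
E = 287 (E = 289 - 2 = 287)
I(d, k) = √(-30 + d)
(E - 816)*(I(g(-6, 1), 28) - 4477) = (287 - 816)*(√(-30 + (-8 - 2*(-6))) - 4477) = -529*(√(-30 + (-8 + 12)) - 4477) = -529*(√(-30 + 4) - 4477) = -529*(√(-26) - 4477) = -529*(I*√26 - 4477) = -529*(-4477 + I*√26) = 2368333 - 529*I*√26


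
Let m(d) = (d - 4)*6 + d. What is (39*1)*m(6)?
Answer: 702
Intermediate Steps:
m(d) = -24 + 7*d (m(d) = (-4 + d)*6 + d = (-24 + 6*d) + d = -24 + 7*d)
(39*1)*m(6) = (39*1)*(-24 + 7*6) = 39*(-24 + 42) = 39*18 = 702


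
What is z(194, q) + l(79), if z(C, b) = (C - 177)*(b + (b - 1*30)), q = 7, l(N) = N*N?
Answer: 5969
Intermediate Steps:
l(N) = N²
z(C, b) = (-177 + C)*(-30 + 2*b) (z(C, b) = (-177 + C)*(b + (b - 30)) = (-177 + C)*(b + (-30 + b)) = (-177 + C)*(-30 + 2*b))
z(194, q) + l(79) = (5310 - 354*7 - 30*194 + 2*194*7) + 79² = (5310 - 2478 - 5820 + 2716) + 6241 = -272 + 6241 = 5969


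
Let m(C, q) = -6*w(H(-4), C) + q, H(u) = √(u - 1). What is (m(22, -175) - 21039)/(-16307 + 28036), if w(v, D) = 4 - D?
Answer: -21106/11729 ≈ -1.7995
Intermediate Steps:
H(u) = √(-1 + u)
m(C, q) = -24 + q + 6*C (m(C, q) = -6*(4 - C) + q = (-24 + 6*C) + q = -24 + q + 6*C)
(m(22, -175) - 21039)/(-16307 + 28036) = ((-24 - 175 + 6*22) - 21039)/(-16307 + 28036) = ((-24 - 175 + 132) - 21039)/11729 = (-67 - 21039)*(1/11729) = -21106*1/11729 = -21106/11729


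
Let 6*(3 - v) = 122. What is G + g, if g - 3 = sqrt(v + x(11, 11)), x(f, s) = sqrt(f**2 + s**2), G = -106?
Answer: -103 + I*sqrt(156 - 99*sqrt(2))/3 ≈ -103.0 + 1.333*I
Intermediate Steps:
v = -52/3 (v = 3 - 1/6*122 = 3 - 61/3 = -52/3 ≈ -17.333)
g = 3 + sqrt(-52/3 + 11*sqrt(2)) (g = 3 + sqrt(-52/3 + sqrt(11**2 + 11**2)) = 3 + sqrt(-52/3 + sqrt(121 + 121)) = 3 + sqrt(-52/3 + sqrt(242)) = 3 + sqrt(-52/3 + 11*sqrt(2)) ≈ 3.0 + 1.333*I)
G + g = -106 + (3 + sqrt(-156 + 99*sqrt(2))/3) = -103 + sqrt(-156 + 99*sqrt(2))/3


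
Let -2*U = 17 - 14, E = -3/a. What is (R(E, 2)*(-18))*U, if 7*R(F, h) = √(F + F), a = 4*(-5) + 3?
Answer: 27*√102/119 ≈ 2.2915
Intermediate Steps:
a = -17 (a = -20 + 3 = -17)
E = 3/17 (E = -3/(-17) = -3*(-1/17) = 3/17 ≈ 0.17647)
U = -3/2 (U = -(17 - 14)/2 = -½*3 = -3/2 ≈ -1.5000)
R(F, h) = √2*√F/7 (R(F, h) = √(F + F)/7 = √(2*F)/7 = (√2*√F)/7 = √2*√F/7)
(R(E, 2)*(-18))*U = ((√2*√(3/17)/7)*(-18))*(-3/2) = ((√2*(√51/17)/7)*(-18))*(-3/2) = ((√102/119)*(-18))*(-3/2) = -18*√102/119*(-3/2) = 27*√102/119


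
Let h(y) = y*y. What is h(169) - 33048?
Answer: -4487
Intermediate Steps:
h(y) = y²
h(169) - 33048 = 169² - 33048 = 28561 - 33048 = -4487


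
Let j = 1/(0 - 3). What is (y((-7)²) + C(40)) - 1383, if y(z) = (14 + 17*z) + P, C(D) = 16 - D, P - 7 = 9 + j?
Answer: -1633/3 ≈ -544.33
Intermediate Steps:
j = -⅓ (j = 1/(-3) = -⅓ ≈ -0.33333)
P = 47/3 (P = 7 + (9 - ⅓) = 7 + 26/3 = 47/3 ≈ 15.667)
y(z) = 89/3 + 17*z (y(z) = (14 + 17*z) + 47/3 = 89/3 + 17*z)
(y((-7)²) + C(40)) - 1383 = ((89/3 + 17*(-7)²) + (16 - 1*40)) - 1383 = ((89/3 + 17*49) + (16 - 40)) - 1383 = ((89/3 + 833) - 24) - 1383 = (2588/3 - 24) - 1383 = 2516/3 - 1383 = -1633/3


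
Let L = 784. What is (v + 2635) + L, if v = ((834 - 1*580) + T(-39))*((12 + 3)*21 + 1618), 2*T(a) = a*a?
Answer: 3928895/2 ≈ 1.9644e+6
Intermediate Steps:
T(a) = a**2/2 (T(a) = (a*a)/2 = a**2/2)
v = 3922057/2 (v = ((834 - 1*580) + (1/2)*(-39)**2)*((12 + 3)*21 + 1618) = ((834 - 580) + (1/2)*1521)*(15*21 + 1618) = (254 + 1521/2)*(315 + 1618) = (2029/2)*1933 = 3922057/2 ≈ 1.9610e+6)
(v + 2635) + L = (3922057/2 + 2635) + 784 = 3927327/2 + 784 = 3928895/2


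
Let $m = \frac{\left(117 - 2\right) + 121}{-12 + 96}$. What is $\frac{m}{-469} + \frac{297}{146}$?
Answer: $\frac{2916539}{1437954} \approx 2.0283$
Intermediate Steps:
$m = \frac{59}{21}$ ($m = \frac{115 + 121}{84} = 236 \cdot \frac{1}{84} = \frac{59}{21} \approx 2.8095$)
$\frac{m}{-469} + \frac{297}{146} = \frac{59}{21 \left(-469\right)} + \frac{297}{146} = \frac{59}{21} \left(- \frac{1}{469}\right) + 297 \cdot \frac{1}{146} = - \frac{59}{9849} + \frac{297}{146} = \frac{2916539}{1437954}$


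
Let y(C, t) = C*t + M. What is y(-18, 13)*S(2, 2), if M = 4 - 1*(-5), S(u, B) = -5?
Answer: 1125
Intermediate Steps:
M = 9 (M = 4 + 5 = 9)
y(C, t) = 9 + C*t (y(C, t) = C*t + 9 = 9 + C*t)
y(-18, 13)*S(2, 2) = (9 - 18*13)*(-5) = (9 - 234)*(-5) = -225*(-5) = 1125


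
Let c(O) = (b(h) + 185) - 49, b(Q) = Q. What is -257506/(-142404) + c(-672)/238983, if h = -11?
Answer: 3419853161/1890674174 ≈ 1.8088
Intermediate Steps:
c(O) = 125 (c(O) = (-11 + 185) - 49 = 174 - 49 = 125)
-257506/(-142404) + c(-672)/238983 = -257506/(-142404) + 125/238983 = -257506*(-1/142404) + 125*(1/238983) = 128753/71202 + 125/238983 = 3419853161/1890674174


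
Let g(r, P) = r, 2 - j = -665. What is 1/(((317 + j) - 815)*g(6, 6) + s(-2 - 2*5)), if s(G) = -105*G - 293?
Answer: 1/1981 ≈ 0.00050480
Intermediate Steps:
j = 667 (j = 2 - 1*(-665) = 2 + 665 = 667)
s(G) = -293 - 105*G
1/(((317 + j) - 815)*g(6, 6) + s(-2 - 2*5)) = 1/(((317 + 667) - 815)*6 + (-293 - 105*(-2 - 2*5))) = 1/((984 - 815)*6 + (-293 - 105*(-2 - 10))) = 1/(169*6 + (-293 - 105*(-12))) = 1/(1014 + (-293 + 1260)) = 1/(1014 + 967) = 1/1981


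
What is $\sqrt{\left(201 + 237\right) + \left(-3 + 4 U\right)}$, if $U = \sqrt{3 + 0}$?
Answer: $\sqrt{435 + 4 \sqrt{3}} \approx 21.022$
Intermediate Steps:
$U = \sqrt{3} \approx 1.732$
$\sqrt{\left(201 + 237\right) + \left(-3 + 4 U\right)} = \sqrt{\left(201 + 237\right) - \left(3 - 4 \sqrt{3}\right)} = \sqrt{438 - \left(3 - 4 \sqrt{3}\right)} = \sqrt{435 + 4 \sqrt{3}}$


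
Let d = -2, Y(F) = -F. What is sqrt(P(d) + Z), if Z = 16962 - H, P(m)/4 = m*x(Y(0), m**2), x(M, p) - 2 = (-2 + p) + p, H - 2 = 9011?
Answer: sqrt(7885) ≈ 88.797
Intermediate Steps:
H = 9013 (H = 2 + 9011 = 9013)
x(M, p) = 2*p (x(M, p) = 2 + ((-2 + p) + p) = 2 + (-2 + 2*p) = 2*p)
P(m) = 8*m**3 (P(m) = 4*(m*(2*m**2)) = 4*(2*m**3) = 8*m**3)
Z = 7949 (Z = 16962 - 1*9013 = 16962 - 9013 = 7949)
sqrt(P(d) + Z) = sqrt(8*(-2)**3 + 7949) = sqrt(8*(-8) + 7949) = sqrt(-64 + 7949) = sqrt(7885)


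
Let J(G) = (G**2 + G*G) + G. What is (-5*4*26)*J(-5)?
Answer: -23400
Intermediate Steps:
J(G) = G + 2*G**2 (J(G) = (G**2 + G**2) + G = 2*G**2 + G = G + 2*G**2)
(-5*4*26)*J(-5) = (-5*4*26)*(-5*(1 + 2*(-5))) = (-20*26)*(-5*(1 - 10)) = -(-2600)*(-9) = -520*45 = -23400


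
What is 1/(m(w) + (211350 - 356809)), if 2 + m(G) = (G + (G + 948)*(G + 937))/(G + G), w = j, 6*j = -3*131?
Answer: -524/79297697 ≈ -6.6080e-6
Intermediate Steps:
j = -131/2 (j = (-3*131)/6 = (1/6)*(-393) = -131/2 ≈ -65.500)
w = -131/2 ≈ -65.500
m(G) = -2 + (G + (937 + G)*(948 + G))/(2*G) (m(G) = -2 + (G + (G + 948)*(G + 937))/(G + G) = -2 + (G + (948 + G)*(937 + G))/((2*G)) = -2 + (G + (937 + G)*(948 + G))*(1/(2*G)) = -2 + (G + (937 + G)*(948 + G))/(2*G))
1/(m(w) + (211350 - 356809)) = 1/((941 + (1/2)*(-131/2) + 444138/(-131/2)) + (211350 - 356809)) = 1/((941 - 131/4 + 444138*(-2/131)) - 145459) = 1/((941 - 131/4 - 888276/131) - 145459) = 1/(-3077181/524 - 145459) = 1/(-79297697/524) = -524/79297697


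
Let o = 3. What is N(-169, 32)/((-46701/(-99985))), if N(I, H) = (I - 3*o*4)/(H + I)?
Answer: 20496925/6398037 ≈ 3.2036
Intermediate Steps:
N(I, H) = (-36 + I)/(H + I) (N(I, H) = (I - 3*3*4)/(H + I) = (I - 9*4)/(H + I) = (I - 36)/(H + I) = (-36 + I)/(H + I))
N(-169, 32)/((-46701/(-99985))) = ((-36 - 169)/(32 - 169))/((-46701/(-99985))) = (-205/(-137))/((-46701*(-1/99985))) = (-1/137*(-205))/(46701/99985) = (205/137)*(99985/46701) = 20496925/6398037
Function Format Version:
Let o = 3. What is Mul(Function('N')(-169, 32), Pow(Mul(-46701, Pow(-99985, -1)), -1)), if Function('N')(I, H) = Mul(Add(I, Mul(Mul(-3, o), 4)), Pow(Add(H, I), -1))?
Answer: Rational(20496925, 6398037) ≈ 3.2036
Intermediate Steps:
Function('N')(I, H) = Mul(Pow(Add(H, I), -1), Add(-36, I)) (Function('N')(I, H) = Mul(Add(I, Mul(Mul(-3, 3), 4)), Pow(Add(H, I), -1)) = Mul(Add(I, Mul(-9, 4)), Pow(Add(H, I), -1)) = Mul(Add(I, -36), Pow(Add(H, I), -1)) = Mul(Add(-36, I), Pow(Add(H, I), -1)) = Mul(Pow(Add(H, I), -1), Add(-36, I)))
Mul(Function('N')(-169, 32), Pow(Mul(-46701, Pow(-99985, -1)), -1)) = Mul(Mul(Pow(Add(32, -169), -1), Add(-36, -169)), Pow(Mul(-46701, Pow(-99985, -1)), -1)) = Mul(Mul(Pow(-137, -1), -205), Pow(Mul(-46701, Rational(-1, 99985)), -1)) = Mul(Mul(Rational(-1, 137), -205), Pow(Rational(46701, 99985), -1)) = Mul(Rational(205, 137), Rational(99985, 46701)) = Rational(20496925, 6398037)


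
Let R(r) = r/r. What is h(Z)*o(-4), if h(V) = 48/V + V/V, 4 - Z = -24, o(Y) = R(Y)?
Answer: 19/7 ≈ 2.7143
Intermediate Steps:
R(r) = 1
o(Y) = 1
Z = 28 (Z = 4 - 1*(-24) = 4 + 24 = 28)
h(V) = 1 + 48/V (h(V) = 48/V + 1 = 1 + 48/V)
h(Z)*o(-4) = ((48 + 28)/28)*1 = ((1/28)*76)*1 = (19/7)*1 = 19/7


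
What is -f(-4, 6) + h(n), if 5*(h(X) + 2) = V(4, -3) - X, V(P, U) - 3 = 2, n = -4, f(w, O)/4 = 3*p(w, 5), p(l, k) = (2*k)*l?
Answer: 2399/5 ≈ 479.80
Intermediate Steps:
p(l, k) = 2*k*l
f(w, O) = 120*w (f(w, O) = 4*(3*(2*5*w)) = 4*(3*(10*w)) = 4*(30*w) = 120*w)
V(P, U) = 5 (V(P, U) = 3 + 2 = 5)
h(X) = -1 - X/5 (h(X) = -2 + (5 - X)/5 = -2 + (1 - X/5) = -1 - X/5)
-f(-4, 6) + h(n) = -120*(-4) + (-1 - ⅕*(-4)) = -1*(-480) + (-1 + ⅘) = 480 - ⅕ = 2399/5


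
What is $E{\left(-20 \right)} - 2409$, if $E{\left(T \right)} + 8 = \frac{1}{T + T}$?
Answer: $- \frac{96681}{40} \approx -2417.0$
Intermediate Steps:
$E{\left(T \right)} = -8 + \frac{1}{2 T}$ ($E{\left(T \right)} = -8 + \frac{1}{T + T} = -8 + \frac{1}{2 T}$)
$E{\left(-20 \right)} - 2409 = \left(-8 + \frac{1}{2 \left(-20\right)}\right) - 2409 = \left(-8 + \frac{1}{2} \left(- \frac{1}{20}\right)\right) - 2409 = \left(-8 - \frac{1}{40}\right) - 2409 = - \frac{321}{40} - 2409 = - \frac{96681}{40}$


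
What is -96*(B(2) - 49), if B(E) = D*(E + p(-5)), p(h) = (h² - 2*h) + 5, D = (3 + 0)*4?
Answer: -43680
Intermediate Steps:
D = 12 (D = 3*4 = 12)
p(h) = 5 + h² - 2*h
B(E) = 480 + 12*E (B(E) = 12*(E + (5 + (-5)² - 2*(-5))) = 12*(E + (5 + 25 + 10)) = 12*(E + 40) = 12*(40 + E) = 480 + 12*E)
-96*(B(2) - 49) = -96*((480 + 12*2) - 49) = -96*((480 + 24) - 49) = -96*(504 - 49) = -96*455 = -43680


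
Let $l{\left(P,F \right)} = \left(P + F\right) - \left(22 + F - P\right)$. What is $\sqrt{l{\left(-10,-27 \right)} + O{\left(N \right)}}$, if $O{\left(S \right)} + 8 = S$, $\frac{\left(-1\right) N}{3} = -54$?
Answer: $4 \sqrt{7} \approx 10.583$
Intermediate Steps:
$l{\left(P,F \right)} = -22 + 2 P$ ($l{\left(P,F \right)} = \left(F + P\right) - \left(22 + F - P\right) = -22 + 2 P$)
$N = 162$ ($N = \left(-3\right) \left(-54\right) = 162$)
$O{\left(S \right)} = -8 + S$
$\sqrt{l{\left(-10,-27 \right)} + O{\left(N \right)}} = \sqrt{\left(-22 + 2 \left(-10\right)\right) + \left(-8 + 162\right)} = \sqrt{\left(-22 - 20\right) + 154} = \sqrt{-42 + 154} = \sqrt{112} = 4 \sqrt{7}$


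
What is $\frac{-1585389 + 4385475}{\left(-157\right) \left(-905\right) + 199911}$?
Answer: $\frac{1400043}{170998} \approx 8.1875$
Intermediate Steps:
$\frac{-1585389 + 4385475}{\left(-157\right) \left(-905\right) + 199911} = \frac{2800086}{142085 + 199911} = \frac{2800086}{341996} = 2800086 \cdot \frac{1}{341996} = \frac{1400043}{170998}$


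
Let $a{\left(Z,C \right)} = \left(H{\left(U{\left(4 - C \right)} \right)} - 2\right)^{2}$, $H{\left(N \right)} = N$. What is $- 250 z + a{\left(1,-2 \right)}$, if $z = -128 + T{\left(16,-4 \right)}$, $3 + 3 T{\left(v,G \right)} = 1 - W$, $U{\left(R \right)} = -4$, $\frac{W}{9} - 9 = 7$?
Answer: $\frac{132608}{3} \approx 44203.0$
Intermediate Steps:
$W = 144$ ($W = 81 + 9 \cdot 7 = 81 + 63 = 144$)
$a{\left(Z,C \right)} = 36$ ($a{\left(Z,C \right)} = \left(-4 - 2\right)^{2} = \left(-6\right)^{2} = 36$)
$T{\left(v,G \right)} = - \frac{146}{3}$ ($T{\left(v,G \right)} = -1 + \frac{1 - 144}{3} = -1 + \frac{1}{3} \left(-143\right) = -1 - \frac{143}{3} = - \frac{146}{3}$)
$z = - \frac{530}{3}$ ($z = -128 - \frac{146}{3} = - \frac{530}{3} \approx -176.67$)
$- 250 z + a{\left(1,-2 \right)} = \left(-250\right) \left(- \frac{530}{3}\right) + 36 = \frac{132500}{3} + 36 = \frac{132608}{3}$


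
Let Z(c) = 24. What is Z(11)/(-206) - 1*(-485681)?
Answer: 50025131/103 ≈ 4.8568e+5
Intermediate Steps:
Z(11)/(-206) - 1*(-485681) = 24/(-206) - 1*(-485681) = 24*(-1/206) + 485681 = -12/103 + 485681 = 50025131/103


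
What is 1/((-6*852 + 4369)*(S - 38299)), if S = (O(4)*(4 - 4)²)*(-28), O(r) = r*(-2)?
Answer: 1/28456157 ≈ 3.5142e-8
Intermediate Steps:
O(r) = -2*r
S = 0 (S = ((-2*4)*(4 - 4)²)*(-28) = -8*0²*(-28) = -8*0*(-28) = 0*(-28) = 0)
1/((-6*852 + 4369)*(S - 38299)) = 1/((-6*852 + 4369)*(0 - 38299)) = 1/((-5112 + 4369)*(-38299)) = 1/(-743*(-38299)) = 1/28456157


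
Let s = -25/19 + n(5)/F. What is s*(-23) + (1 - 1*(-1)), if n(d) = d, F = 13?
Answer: 5784/247 ≈ 23.417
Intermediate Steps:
s = -230/247 (s = -25/19 + 5/13 = -230/247 ≈ -0.93117)
s*(-23) + (1 - 1*(-1)) = -230/247*(-23) + (1 - 1*(-1)) = 5290/247 + (1 + 1) = 5290/247 + 2 = 5784/247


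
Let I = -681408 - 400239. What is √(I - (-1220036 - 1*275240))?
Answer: √413629 ≈ 643.14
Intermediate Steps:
I = -1081647
√(I - (-1220036 - 1*275240)) = √(-1081647 - (-1220036 - 1*275240)) = √(-1081647 - (-1220036 - 275240)) = √(-1081647 - 1*(-1495276)) = √(-1081647 + 1495276) = √413629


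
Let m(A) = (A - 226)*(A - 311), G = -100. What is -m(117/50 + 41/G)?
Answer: -692533149/10000 ≈ -69253.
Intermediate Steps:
m(A) = (-311 + A)*(-226 + A) (m(A) = (-226 + A)*(-311 + A) = (-311 + A)*(-226 + A))
-m(117/50 + 41/G) = -(70286 + (117/50 + 41/(-100))**2 - 537*(117/50 + 41/(-100))) = -(70286 + (117*(1/50) + 41*(-1/100))**2 - 537*(117*(1/50) + 41*(-1/100))) = -(70286 + (117/50 - 41/100)**2 - 537*(117/50 - 41/100)) = -(70286 + (193/100)**2 - 537*193/100) = -(70286 + 37249/10000 - 103641/100) = -1*692533149/10000 = -692533149/10000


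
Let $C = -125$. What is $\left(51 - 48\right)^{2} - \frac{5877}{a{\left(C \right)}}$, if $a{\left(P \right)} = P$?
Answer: $\frac{7002}{125} \approx 56.016$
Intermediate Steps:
$\left(51 - 48\right)^{2} - \frac{5877}{a{\left(C \right)}} = \left(51 - 48\right)^{2} - \frac{5877}{-125} = 3^{2} - 5877 \left(- \frac{1}{125}\right) = 9 - - \frac{5877}{125} = 9 + \frac{5877}{125} = \frac{7002}{125}$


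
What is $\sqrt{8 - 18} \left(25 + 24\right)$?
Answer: $49 i \sqrt{10} \approx 154.95 i$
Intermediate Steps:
$\sqrt{8 - 18} \left(25 + 24\right) = \sqrt{-10} \cdot 49 = i \sqrt{10} \cdot 49 = 49 i \sqrt{10}$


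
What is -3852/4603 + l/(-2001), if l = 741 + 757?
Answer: -14603146/9210603 ≈ -1.5855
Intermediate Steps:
l = 1498
-3852/4603 + l/(-2001) = -3852/4603 + 1498/(-2001) = -3852*1/4603 + 1498*(-1/2001) = -3852/4603 - 1498/2001 = -14603146/9210603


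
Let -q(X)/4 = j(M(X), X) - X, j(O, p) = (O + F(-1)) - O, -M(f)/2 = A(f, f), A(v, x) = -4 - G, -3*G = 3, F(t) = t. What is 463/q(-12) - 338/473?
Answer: -21261/1892 ≈ -11.237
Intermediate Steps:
G = -1 (G = -⅓*3 = -1)
A(v, x) = -3 (A(v, x) = -4 - 1*(-1) = -4 + 1 = -3)
M(f) = 6 (M(f) = -2*(-3) = 6)
j(O, p) = -1 (j(O, p) = (O - 1) - O = (-1 + O) - O = -1)
q(X) = 4 + 4*X (q(X) = -4*(-1 - X) = 4 + 4*X)
463/q(-12) - 338/473 = 463/(4 + 4*(-12)) - 338/473 = 463/(4 - 48) - 338*1/473 = 463/(-44) - 338/473 = 463*(-1/44) - 338/473 = -463/44 - 338/473 = -21261/1892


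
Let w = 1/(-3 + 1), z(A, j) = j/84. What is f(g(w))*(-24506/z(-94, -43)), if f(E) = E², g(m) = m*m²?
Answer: 257313/344 ≈ 748.00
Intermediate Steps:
z(A, j) = j/84 (z(A, j) = j*(1/84) = j/84)
w = -½ (w = 1/(-2) = -½ ≈ -0.50000)
g(m) = m³
f(g(w))*(-24506/z(-94, -43)) = ((-½)³)²*(-24506/((1/84)*(-43))) = (-⅛)²*(-24506/(-43/84)) = (-24506*(-84/43))/64 = (1/64)*(2058504/43) = 257313/344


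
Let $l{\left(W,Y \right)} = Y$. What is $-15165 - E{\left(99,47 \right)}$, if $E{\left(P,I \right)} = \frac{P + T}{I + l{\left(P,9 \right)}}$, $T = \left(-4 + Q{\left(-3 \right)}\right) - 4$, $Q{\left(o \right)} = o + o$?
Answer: $- \frac{849325}{56} \approx -15167.0$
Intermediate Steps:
$Q{\left(o \right)} = 2 o$
$T = -14$ ($T = \left(-4 + 2 \left(-3\right)\right) - 4 = \left(-4 - 6\right) - 4 = -10 - 4 = -14$)
$E{\left(P,I \right)} = \frac{-14 + P}{9 + I}$ ($E{\left(P,I \right)} = \frac{P - 14}{I + 9} = \frac{-14 + P}{9 + I}$)
$-15165 - E{\left(99,47 \right)} = -15165 - \frac{-14 + 99}{9 + 47} = -15165 - \frac{1}{56} \cdot 85 = -15165 - \frac{85}{56} = - \frac{849325}{56}$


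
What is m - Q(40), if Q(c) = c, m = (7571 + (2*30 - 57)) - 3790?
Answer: 3744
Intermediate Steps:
m = 3784 (m = (7571 + (60 - 57)) - 3790 = (7571 + 3) - 3790 = 7574 - 3790 = 3784)
m - Q(40) = 3784 - 1*40 = 3784 - 40 = 3744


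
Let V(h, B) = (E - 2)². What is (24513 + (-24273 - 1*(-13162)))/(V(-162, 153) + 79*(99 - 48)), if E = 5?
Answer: 6701/2019 ≈ 3.3190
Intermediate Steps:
V(h, B) = 9 (V(h, B) = (5 - 2)² = 3² = 9)
(24513 + (-24273 - 1*(-13162)))/(V(-162, 153) + 79*(99 - 48)) = (24513 + (-24273 - 1*(-13162)))/(9 + 79*(99 - 48)) = (24513 + (-24273 + 13162))/(9 + 79*51) = (24513 - 11111)/(9 + 4029) = 13402/4038 = 13402*(1/4038) = 6701/2019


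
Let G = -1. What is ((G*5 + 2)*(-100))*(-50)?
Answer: -15000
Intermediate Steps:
((G*5 + 2)*(-100))*(-50) = ((-1*5 + 2)*(-100))*(-50) = ((-5 + 2)*(-100))*(-50) = -3*(-100)*(-50) = 300*(-50) = -15000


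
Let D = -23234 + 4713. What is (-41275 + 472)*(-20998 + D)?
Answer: 1612493757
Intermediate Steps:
D = -18521
(-41275 + 472)*(-20998 + D) = (-41275 + 472)*(-20998 - 18521) = -40803*(-39519) = 1612493757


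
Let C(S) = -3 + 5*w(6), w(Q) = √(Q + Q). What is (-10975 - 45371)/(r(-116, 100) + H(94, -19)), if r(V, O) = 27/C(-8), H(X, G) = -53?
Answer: 72038361/67342 + 1267785*√3/67342 ≈ 1102.3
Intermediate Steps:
w(Q) = √2*√Q (w(Q) = √(2*Q) = √2*√Q)
C(S) = -3 + 10*√3 (C(S) = -3 + 5*(√2*√6) = -3 + 5*(2*√3) = -3 + 10*√3)
r(V, O) = 27/(-3 + 10*√3)
(-10975 - 45371)/(r(-116, 100) + H(94, -19)) = (-10975 - 45371)/((27/97 + 90*√3/97) - 53) = -56346/(-5114/97 + 90*√3/97)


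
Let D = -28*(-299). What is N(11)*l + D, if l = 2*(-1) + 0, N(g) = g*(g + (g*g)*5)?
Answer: -5180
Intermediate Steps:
N(g) = g*(g + 5*g²) (N(g) = g*(g + g²*5) = g*(g + 5*g²))
l = -2 (l = -2 + 0 = -2)
D = 8372
N(11)*l + D = (11²*(1 + 5*11))*(-2) + 8372 = (121*(1 + 55))*(-2) + 8372 = (121*56)*(-2) + 8372 = 6776*(-2) + 8372 = -13552 + 8372 = -5180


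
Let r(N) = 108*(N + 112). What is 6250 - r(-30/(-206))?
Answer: -603758/103 ≈ -5861.7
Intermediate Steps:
r(N) = 12096 + 108*N (r(N) = 108*(112 + N) = 12096 + 108*N)
6250 - r(-30/(-206)) = 6250 - (12096 + 108*(-30/(-206))) = 6250 - (12096 + 108*(-30*(-1/206))) = 6250 - (12096 + 108*(15/103)) = 6250 - (12096 + 1620/103) = 6250 - 1*1247508/103 = 6250 - 1247508/103 = -603758/103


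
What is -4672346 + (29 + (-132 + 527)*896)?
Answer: -4318397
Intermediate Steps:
-4672346 + (29 + (-132 + 527)*896) = -4672346 + (29 + 395*896) = -4672346 + (29 + 353920) = -4672346 + 353949 = -4318397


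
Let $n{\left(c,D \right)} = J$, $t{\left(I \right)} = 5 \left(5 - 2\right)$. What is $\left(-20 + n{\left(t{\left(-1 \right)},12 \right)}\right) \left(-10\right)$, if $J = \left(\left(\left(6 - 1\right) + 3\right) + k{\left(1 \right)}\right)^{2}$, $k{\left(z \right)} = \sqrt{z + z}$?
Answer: $-460 - 160 \sqrt{2} \approx -686.27$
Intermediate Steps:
$k{\left(z \right)} = \sqrt{2} \sqrt{z}$ ($k{\left(z \right)} = \sqrt{2 z} = \sqrt{2} \sqrt{z}$)
$t{\left(I \right)} = 15$ ($t{\left(I \right)} = 5 \cdot 3 = 15$)
$J = \left(8 + \sqrt{2}\right)^{2}$ ($J = \left(\left(\left(6 - 1\right) + 3\right) + \sqrt{2} \sqrt{1}\right)^{2} = \left(\left(5 + 3\right) + \sqrt{2} \cdot 1\right)^{2} = \left(8 + \sqrt{2}\right)^{2} \approx 88.627$)
$n{\left(c,D \right)} = \left(8 + \sqrt{2}\right)^{2}$
$\left(-20 + n{\left(t{\left(-1 \right)},12 \right)}\right) \left(-10\right) = \left(-20 + \left(8 + \sqrt{2}\right)^{2}\right) \left(-10\right) = 200 - 10 \left(8 + \sqrt{2}\right)^{2}$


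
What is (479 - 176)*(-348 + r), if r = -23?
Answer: -112413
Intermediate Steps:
(479 - 176)*(-348 + r) = (479 - 176)*(-348 - 23) = 303*(-371) = -112413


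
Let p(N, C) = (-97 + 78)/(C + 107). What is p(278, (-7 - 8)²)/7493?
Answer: -19/2487676 ≈ -7.6376e-6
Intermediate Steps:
p(N, C) = -19/(107 + C)
p(278, (-7 - 8)²)/7493 = -19/(107 + (-7 - 8)²)/7493 = -19/(107 + (-15)²)*(1/7493) = -19/(107 + 225)*(1/7493) = -19/332*(1/7493) = -19*1/332*(1/7493) = -19/332*1/7493 = -19/2487676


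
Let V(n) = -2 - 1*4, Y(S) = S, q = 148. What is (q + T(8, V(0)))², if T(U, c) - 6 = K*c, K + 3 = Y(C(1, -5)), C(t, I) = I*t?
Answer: 40804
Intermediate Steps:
K = -8 (K = -3 - 5*1 = -3 - 5 = -8)
V(n) = -6 (V(n) = -2 - 4 = -6)
T(U, c) = 6 - 8*c
(q + T(8, V(0)))² = (148 + (6 - 8*(-6)))² = (148 + (6 + 48))² = (148 + 54)² = 202² = 40804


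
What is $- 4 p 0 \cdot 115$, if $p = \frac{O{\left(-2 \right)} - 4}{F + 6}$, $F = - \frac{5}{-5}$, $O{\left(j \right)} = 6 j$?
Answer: $0$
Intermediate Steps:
$F = 1$ ($F = \left(-5\right) \left(- \frac{1}{5}\right) = 1$)
$p = - \frac{16}{7}$ ($p = \frac{6 \left(-2\right) - 4}{1 + 6} = \frac{-12 - 4}{7} = \frac{1}{7} \left(-16\right) = - \frac{16}{7} \approx -2.2857$)
$- 4 p 0 \cdot 115 = \left(-4\right) \left(- \frac{16}{7}\right) 0 \cdot 115 = \frac{64}{7} \cdot 0 \cdot 115 = 0 \cdot 115 = 0$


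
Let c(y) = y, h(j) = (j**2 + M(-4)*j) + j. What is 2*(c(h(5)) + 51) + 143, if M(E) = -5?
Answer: 255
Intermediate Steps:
h(j) = j**2 - 4*j (h(j) = (j**2 - 5*j) + j = j**2 - 4*j)
2*(c(h(5)) + 51) + 143 = 2*(5*(-4 + 5) + 51) + 143 = 2*(5*1 + 51) + 143 = 2*(5 + 51) + 143 = 2*56 + 143 = 112 + 143 = 255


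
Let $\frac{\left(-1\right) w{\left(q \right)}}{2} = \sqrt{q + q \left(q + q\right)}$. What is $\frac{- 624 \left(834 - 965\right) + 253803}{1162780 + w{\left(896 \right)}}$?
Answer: $\frac{10837981685}{37556969508} + \frac{37283 \sqrt{25102}}{9389242377} \approx 0.2892$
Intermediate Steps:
$w{\left(q \right)} = - 2 \sqrt{q + 2 q^{2}}$ ($w{\left(q \right)} = - 2 \sqrt{q + q \left(q + q\right)} = - 2 \sqrt{q + q 2 q} = - 2 \sqrt{q + 2 q^{2}}$)
$\frac{- 624 \left(834 - 965\right) + 253803}{1162780 + w{\left(896 \right)}} = \frac{- 624 \left(834 - 965\right) + 253803}{1162780 - 2 \sqrt{896 \left(1 + 2 \cdot 896\right)}} = \frac{\left(-624\right) \left(-131\right) + 253803}{1162780 - 2 \sqrt{896 \left(1 + 1792\right)}} = \frac{81744 + 253803}{1162780 - 2 \sqrt{896 \cdot 1793}} = \frac{335547}{1162780 - 2 \sqrt{1606528}} = \frac{335547}{1162780 - 2 \cdot 8 \sqrt{25102}} = \frac{335547}{1162780 - 16 \sqrt{25102}}$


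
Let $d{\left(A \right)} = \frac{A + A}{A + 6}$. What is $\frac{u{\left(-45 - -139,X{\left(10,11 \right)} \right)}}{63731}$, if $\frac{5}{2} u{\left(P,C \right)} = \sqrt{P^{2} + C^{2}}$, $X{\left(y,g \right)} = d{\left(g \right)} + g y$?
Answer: $\frac{4 \sqrt{1533317}}{5417135} \approx 0.00091434$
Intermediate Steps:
$d{\left(A \right)} = \frac{2 A}{6 + A}$
$X{\left(y,g \right)} = g y + \frac{2 g}{6 + g}$ ($X{\left(y,g \right)} = \frac{2 g}{6 + g} + g y = g y + \frac{2 g}{6 + g}$)
$u{\left(P,C \right)} = \frac{2 \sqrt{C^{2} + P^{2}}}{5}$ ($u{\left(P,C \right)} = \frac{2 \sqrt{P^{2} + C^{2}}}{5} = \frac{2 \sqrt{C^{2} + P^{2}}}{5}$)
$\frac{u{\left(-45 - -139,X{\left(10,11 \right)} \right)}}{63731} = \frac{\frac{2}{5} \sqrt{\left(\frac{11 \left(2 + 10 \left(6 + 11\right)\right)}{6 + 11}\right)^{2} + \left(-45 - -139\right)^{2}}}{63731} = \frac{2 \sqrt{\left(\frac{11 \left(2 + 10 \cdot 17\right)}{17}\right)^{2} + \left(-45 + 139\right)^{2}}}{5} \cdot \frac{1}{63731} = \frac{2 \sqrt{\left(11 \cdot \frac{1}{17} \left(2 + 170\right)\right)^{2} + 94^{2}}}{5} \cdot \frac{1}{63731} = \frac{2 \sqrt{\left(11 \cdot \frac{1}{17} \cdot 172\right)^{2} + 8836}}{5} \cdot \frac{1}{63731} = \frac{2 \sqrt{\left(\frac{1892}{17}\right)^{2} + 8836}}{5} \cdot \frac{1}{63731} = \frac{2 \sqrt{\frac{3579664}{289} + 8836}}{5} \cdot \frac{1}{63731} = \frac{2 \sqrt{\frac{6133268}{289}}}{5} \cdot \frac{1}{63731} = \frac{2 \frac{2 \sqrt{1533317}}{17}}{5} \cdot \frac{1}{63731} = \frac{4 \sqrt{1533317}}{85} \cdot \frac{1}{63731} = \frac{4 \sqrt{1533317}}{5417135}$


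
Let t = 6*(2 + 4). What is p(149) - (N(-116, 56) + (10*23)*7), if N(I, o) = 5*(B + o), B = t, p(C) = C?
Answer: -1921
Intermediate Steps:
t = 36 (t = 6*6 = 36)
B = 36
N(I, o) = 180 + 5*o (N(I, o) = 5*(36 + o) = 180 + 5*o)
p(149) - (N(-116, 56) + (10*23)*7) = 149 - ((180 + 5*56) + (10*23)*7) = 149 - ((180 + 280) + 230*7) = 149 - (460 + 1610) = 149 - 1*2070 = 149 - 2070 = -1921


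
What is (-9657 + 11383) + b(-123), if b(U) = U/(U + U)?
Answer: 3453/2 ≈ 1726.5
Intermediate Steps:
b(U) = ½ (b(U) = U/((2*U)) = U*(1/(2*U)) = ½)
(-9657 + 11383) + b(-123) = (-9657 + 11383) + ½ = 1726 + ½ = 3453/2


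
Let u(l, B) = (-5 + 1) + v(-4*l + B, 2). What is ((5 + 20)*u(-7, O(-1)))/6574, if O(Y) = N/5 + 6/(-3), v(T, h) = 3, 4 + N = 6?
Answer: -25/6574 ≈ -0.0038029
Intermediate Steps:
N = 2 (N = -4 + 6 = 2)
O(Y) = -8/5 (O(Y) = 2/5 + 6/(-3) = 2*(1/5) + 6*(-1/3) = 2/5 - 2 = -8/5)
u(l, B) = -1 (u(l, B) = (-5 + 1) + 3 = -4 + 3 = -1)
((5 + 20)*u(-7, O(-1)))/6574 = ((5 + 20)*(-1))/6574 = (25*(-1))*(1/6574) = -25*1/6574 = -25/6574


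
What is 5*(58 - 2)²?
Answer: 15680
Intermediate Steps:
5*(58 - 2)² = 5*56² = 5*3136 = 15680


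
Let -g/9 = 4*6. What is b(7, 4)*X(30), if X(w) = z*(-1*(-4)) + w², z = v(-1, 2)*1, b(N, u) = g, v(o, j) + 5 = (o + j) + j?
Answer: -192672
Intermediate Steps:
v(o, j) = -5 + o + 2*j (v(o, j) = -5 + ((o + j) + j) = -5 + ((j + o) + j) = -5 + (o + 2*j) = -5 + o + 2*j)
g = -216 (g = -36*6 = -9*24 = -216)
b(N, u) = -216
z = -2 (z = (-5 - 1 + 2*2)*1 = (-5 - 1 + 4)*1 = -2*1 = -2)
X(w) = -8 + w² (X(w) = -(-2)*(-4) + w² = -2*4 + w² = -8 + w²)
b(7, 4)*X(30) = -216*(-8 + 30²) = -216*(-8 + 900) = -216*892 = -192672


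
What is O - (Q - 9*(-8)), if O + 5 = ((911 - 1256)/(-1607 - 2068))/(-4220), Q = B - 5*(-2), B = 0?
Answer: -89949323/1033900 ≈ -87.000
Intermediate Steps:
Q = 10 (Q = 0 - 5*(-2) = 0 - 1*(-10) = 0 + 10 = 10)
O = -5169523/1033900 (O = -5 + ((911 - 1256)/(-1607 - 2068))/(-4220) = -5 - 345/(-3675)*(-1/4220) = -5 - 345*(-1/3675)*(-1/4220) = -5 + (23/245)*(-1/4220) = -5 - 23/1033900 = -5169523/1033900 ≈ -5.0000)
O - (Q - 9*(-8)) = -5169523/1033900 - (10 - 9*(-8)) = -5169523/1033900 - (10 + 72) = -5169523/1033900 - 1*82 = -5169523/1033900 - 82 = -89949323/1033900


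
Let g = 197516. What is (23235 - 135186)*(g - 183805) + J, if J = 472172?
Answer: -1534487989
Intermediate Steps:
(23235 - 135186)*(g - 183805) + J = (23235 - 135186)*(197516 - 183805) + 472172 = -111951*13711 + 472172 = -1534960161 + 472172 = -1534487989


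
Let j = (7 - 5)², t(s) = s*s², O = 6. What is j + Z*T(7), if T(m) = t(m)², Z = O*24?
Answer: 16941460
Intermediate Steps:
t(s) = s³
Z = 144 (Z = 6*24 = 144)
T(m) = m⁶ (T(m) = (m³)² = m⁶)
j = 4 (j = 2² = 4)
j + Z*T(7) = 4 + 144*7⁶ = 4 + 144*117649 = 4 + 16941456 = 16941460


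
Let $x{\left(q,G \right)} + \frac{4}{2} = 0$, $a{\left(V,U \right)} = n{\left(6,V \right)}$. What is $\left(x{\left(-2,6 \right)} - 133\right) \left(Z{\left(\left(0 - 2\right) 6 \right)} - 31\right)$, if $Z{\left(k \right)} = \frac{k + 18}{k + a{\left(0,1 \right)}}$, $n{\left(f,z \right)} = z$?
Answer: $\frac{8505}{2} \approx 4252.5$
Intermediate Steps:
$a{\left(V,U \right)} = V$
$x{\left(q,G \right)} = -2$ ($x{\left(q,G \right)} = -2 + 0 = -2$)
$Z{\left(k \right)} = \frac{18 + k}{k}$ ($Z{\left(k \right)} = \frac{k + 18}{k + 0} = \frac{18 + k}{k}$)
$\left(x{\left(-2,6 \right)} - 133\right) \left(Z{\left(\left(0 - 2\right) 6 \right)} - 31\right) = \left(-2 - 133\right) \left(\frac{18 + \left(0 - 2\right) 6}{\left(0 - 2\right) 6} - 31\right) = - 135 \left(\frac{18 - 12}{\left(-2\right) 6} - 31\right) = - 135 \left(\frac{18 - 12}{-12} - 31\right) = - 135 \left(\left(- \frac{1}{12}\right) 6 - 31\right) = - 135 \left(- \frac{1}{2} - 31\right) = \left(-135\right) \left(- \frac{63}{2}\right) = \frac{8505}{2}$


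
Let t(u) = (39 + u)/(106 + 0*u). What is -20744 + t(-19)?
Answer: -1099422/53 ≈ -20744.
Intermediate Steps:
t(u) = 39/106 + u/106 (t(u) = (39 + u)/(106 + 0) = (39 + u)/106 = (39 + u)*(1/106) = 39/106 + u/106)
-20744 + t(-19) = -20744 + (39/106 + (1/106)*(-19)) = -20744 + (39/106 - 19/106) = -20744 + 10/53 = -1099422/53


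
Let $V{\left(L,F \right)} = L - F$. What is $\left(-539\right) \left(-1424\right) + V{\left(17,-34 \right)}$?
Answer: $767587$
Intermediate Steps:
$\left(-539\right) \left(-1424\right) + V{\left(17,-34 \right)} = \left(-539\right) \left(-1424\right) + \left(17 - -34\right) = 767536 + \left(17 + 34\right) = 767536 + 51 = 767587$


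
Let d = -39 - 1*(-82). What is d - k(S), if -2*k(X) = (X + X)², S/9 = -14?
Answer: 31795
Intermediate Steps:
d = 43 (d = -39 + 82 = 43)
S = -126 (S = 9*(-14) = -126)
k(X) = -2*X² (k(X) = -(X + X)²/2 = -4*X²/2 = -2*X²)
d - k(S) = 43 - (-2)*(-126)² = 43 - (-2)*15876 = 43 - 1*(-31752) = 43 + 31752 = 31795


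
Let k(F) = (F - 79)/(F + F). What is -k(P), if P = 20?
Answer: 59/40 ≈ 1.4750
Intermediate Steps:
k(F) = (-79 + F)/(2*F) (k(F) = (-79 + F)/((2*F)) = (-79 + F)*(1/(2*F)) = (-79 + F)/(2*F))
-k(P) = -(-79 + 20)/(2*20) = -(-59)/(2*20) = -1*(-59/40) = 59/40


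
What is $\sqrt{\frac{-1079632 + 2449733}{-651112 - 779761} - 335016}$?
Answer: $\frac{i \sqrt{685912895414417237}}{1430873} \approx 578.81 i$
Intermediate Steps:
$\sqrt{\frac{-1079632 + 2449733}{-651112 - 779761} - 335016} = \sqrt{\frac{1370101}{-1430873} - 335016} = \sqrt{1370101 \left(- \frac{1}{1430873}\right) - 335016} = \sqrt{- \frac{1370101}{1430873} - 335016} = \sqrt{- \frac{479366719069}{1430873}} = \frac{i \sqrt{685912895414417237}}{1430873}$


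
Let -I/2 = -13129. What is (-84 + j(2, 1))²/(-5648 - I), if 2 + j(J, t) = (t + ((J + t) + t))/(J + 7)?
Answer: -591361/2584386 ≈ -0.22882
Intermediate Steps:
j(J, t) = -2 + (J + 3*t)/(7 + J) (j(J, t) = -2 + (t + ((J + t) + t))/(J + 7) = -2 + (t + (J + 2*t))/(7 + J) = -2 + (J + 3*t)/(7 + J))
I = 26258 (I = -2*(-13129) = 26258)
(-84 + j(2, 1))²/(-5648 - I) = (-84 + (-14 - 1*2 + 3*1)/(7 + 2))²/(-5648 - 1*26258) = (-84 + (-14 - 2 + 3)/9)²/(-5648 - 26258) = (-84 + (⅑)*(-13))²/(-31906) = (-84 - 13/9)²*(-1/31906) = (-769/9)²*(-1/31906) = (591361/81)*(-1/31906) = -591361/2584386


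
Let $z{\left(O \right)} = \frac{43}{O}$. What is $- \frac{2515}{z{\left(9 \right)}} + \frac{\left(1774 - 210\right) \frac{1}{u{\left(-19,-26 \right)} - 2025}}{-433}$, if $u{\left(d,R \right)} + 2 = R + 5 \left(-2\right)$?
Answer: $- \frac{20219302913}{38410997} \approx -526.39$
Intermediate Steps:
$u{\left(d,R \right)} = -12 + R$ ($u{\left(d,R \right)} = -2 + \left(R + 5 \left(-2\right)\right) = -2 + \left(R - 10\right) = -2 + \left(-10 + R\right) = -12 + R$)
$- \frac{2515}{z{\left(9 \right)}} + \frac{\left(1774 - 210\right) \frac{1}{u{\left(-19,-26 \right)} - 2025}}{-433} = - \frac{2515}{43 \cdot \frac{1}{9}} + \frac{\left(1774 - 210\right) \frac{1}{\left(-12 - 26\right) - 2025}}{-433} = - \frac{2515}{43 \cdot \frac{1}{9}} + \frac{1564}{-38 - 2025} \left(- \frac{1}{433}\right) = - \frac{2515}{\frac{43}{9}} + \frac{1564}{-2063} \left(- \frac{1}{433}\right) = \left(-2515\right) \frac{9}{43} + 1564 \left(- \frac{1}{2063}\right) \left(- \frac{1}{433}\right) = - \frac{22635}{43} - - \frac{1564}{893279} = - \frac{22635}{43} + \frac{1564}{893279} = - \frac{20219302913}{38410997}$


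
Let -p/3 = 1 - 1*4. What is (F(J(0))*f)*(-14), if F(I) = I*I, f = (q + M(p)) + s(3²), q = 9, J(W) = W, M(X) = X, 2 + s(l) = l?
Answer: 0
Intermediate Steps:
p = 9 (p = -3*(1 - 1*4) = -3*(1 - 4) = -3*(-3) = 9)
s(l) = -2 + l
f = 25 (f = (9 + 9) + (-2 + 3²) = 18 + (-2 + 9) = 18 + 7 = 25)
F(I) = I²
(F(J(0))*f)*(-14) = (0²*25)*(-14) = (0*25)*(-14) = 0*(-14) = 0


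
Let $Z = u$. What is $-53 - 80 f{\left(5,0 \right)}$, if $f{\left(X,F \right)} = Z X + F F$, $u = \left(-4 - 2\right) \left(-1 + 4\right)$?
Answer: $7147$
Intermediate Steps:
$u = -18$ ($u = \left(-6\right) 3 = -18$)
$Z = -18$
$f{\left(X,F \right)} = F^{2} - 18 X$ ($f{\left(X,F \right)} = - 18 X + F F = - 18 X + F^{2} = F^{2} - 18 X$)
$-53 - 80 f{\left(5,0 \right)} = -53 - 80 \left(0^{2} - 90\right) = -53 - 80 \left(0 - 90\right) = -53 - -7200 = -53 + 7200 = 7147$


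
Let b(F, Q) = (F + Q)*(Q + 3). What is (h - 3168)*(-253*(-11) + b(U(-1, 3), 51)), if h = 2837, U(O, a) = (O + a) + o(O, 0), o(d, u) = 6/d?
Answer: -1761251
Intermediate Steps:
U(O, a) = O + a + 6/O (U(O, a) = (O + a) + 6/O = O + a + 6/O)
b(F, Q) = (3 + Q)*(F + Q) (b(F, Q) = (F + Q)*(3 + Q) = (3 + Q)*(F + Q))
(h - 3168)*(-253*(-11) + b(U(-1, 3), 51)) = (2837 - 3168)*(-253*(-11) + (51² + 3*(-1 + 3 + 6/(-1)) + 3*51 + (-1 + 3 + 6/(-1))*51)) = -331*(2783 + (2601 + 3*(-1 + 3 + 6*(-1)) + 153 + (-1 + 3 + 6*(-1))*51)) = -331*(2783 + (2601 + 3*(-1 + 3 - 6) + 153 + (-1 + 3 - 6)*51)) = -331*(2783 + (2601 + 3*(-4) + 153 - 4*51)) = -331*(2783 + (2601 - 12 + 153 - 204)) = -331*(2783 + 2538) = -331*5321 = -1761251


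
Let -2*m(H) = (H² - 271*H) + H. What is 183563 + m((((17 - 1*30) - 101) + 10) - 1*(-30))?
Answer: 170835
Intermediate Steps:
m(H) = 135*H - H²/2 (m(H) = -((H² - 271*H) + H)/2 = -(H² - 270*H)/2 = 135*H - H²/2)
183563 + m((((17 - 1*30) - 101) + 10) - 1*(-30)) = 183563 + ((((17 - 1*30) - 101) + 10) - 1*(-30))*(270 - ((((17 - 1*30) - 101) + 10) - 1*(-30)))/2 = 183563 + ((((17 - 30) - 101) + 10) + 30)*(270 - ((((17 - 30) - 101) + 10) + 30))/2 = 183563 + (((-13 - 101) + 10) + 30)*(270 - (((-13 - 101) + 10) + 30))/2 = 183563 + ((-114 + 10) + 30)*(270 - ((-114 + 10) + 30))/2 = 183563 + (-104 + 30)*(270 - (-104 + 30))/2 = 183563 + (½)*(-74)*(270 - 1*(-74)) = 183563 + (½)*(-74)*(270 + 74) = 183563 + (½)*(-74)*344 = 183563 - 12728 = 170835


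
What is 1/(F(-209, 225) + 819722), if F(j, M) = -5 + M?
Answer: 1/819942 ≈ 1.2196e-6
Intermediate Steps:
1/(F(-209, 225) + 819722) = 1/((-5 + 225) + 819722) = 1/(220 + 819722) = 1/819942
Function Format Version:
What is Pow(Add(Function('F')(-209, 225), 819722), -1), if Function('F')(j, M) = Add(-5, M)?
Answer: Rational(1, 819942) ≈ 1.2196e-6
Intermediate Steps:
Pow(Add(Function('F')(-209, 225), 819722), -1) = Pow(Add(Add(-5, 225), 819722), -1) = Pow(Add(220, 819722), -1) = Pow(819942, -1) = Rational(1, 819942)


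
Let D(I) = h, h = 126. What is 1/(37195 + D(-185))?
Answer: 1/37321 ≈ 2.6795e-5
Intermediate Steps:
D(I) = 126
1/(37195 + D(-185)) = 1/(37195 + 126) = 1/37321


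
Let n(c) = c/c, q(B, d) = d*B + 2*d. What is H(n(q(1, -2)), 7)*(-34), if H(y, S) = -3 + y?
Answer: 68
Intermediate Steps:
q(B, d) = 2*d + B*d (q(B, d) = B*d + 2*d = 2*d + B*d)
n(c) = 1
H(n(q(1, -2)), 7)*(-34) = (-3 + 1)*(-34) = -2*(-34) = 68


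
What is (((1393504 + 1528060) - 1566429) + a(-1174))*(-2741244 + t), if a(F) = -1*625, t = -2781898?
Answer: -7481151070420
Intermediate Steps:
a(F) = -625
(((1393504 + 1528060) - 1566429) + a(-1174))*(-2741244 + t) = (((1393504 + 1528060) - 1566429) - 625)*(-2741244 - 2781898) = ((2921564 - 1566429) - 625)*(-5523142) = (1355135 - 625)*(-5523142) = 1354510*(-5523142) = -7481151070420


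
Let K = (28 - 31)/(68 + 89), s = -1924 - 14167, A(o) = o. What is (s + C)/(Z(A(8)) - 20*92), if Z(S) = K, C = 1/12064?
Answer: 4353875173/497869216 ≈ 8.7450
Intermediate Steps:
C = 1/12064 ≈ 8.2891e-5
s = -16091
K = -3/157 ≈ -0.019108
Z(S) = -3/157
(s + C)/(Z(A(8)) - 20*92) = (-16091 + 1/12064)/(-3/157 - 20*92) = -194121823/(12064*(-3/157 - 1840)) = -194121823/(12064*(-288883/157)) = -194121823/12064*(-157/288883) = 4353875173/497869216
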